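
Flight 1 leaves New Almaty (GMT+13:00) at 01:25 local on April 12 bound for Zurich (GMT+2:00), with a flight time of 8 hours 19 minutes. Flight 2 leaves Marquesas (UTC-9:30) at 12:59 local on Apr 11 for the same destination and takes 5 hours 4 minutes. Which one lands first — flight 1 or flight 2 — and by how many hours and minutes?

the first, by 6 hours 49 minutes

Flight 1 in UTC: 01:25 − 13:00 = 12:25 on Apr 11.
+8 hours 19 minutes → arrive 20:44 UTC on Apr 11.
Flight 2 in UTC: 12:59 + 9:30 = 22:29 on Apr 11.
+5 hours and 4 minutes → arrive 03:33 UTC on Apr 12.
Flight 1 lands earlier by 6 hours 49 minutes.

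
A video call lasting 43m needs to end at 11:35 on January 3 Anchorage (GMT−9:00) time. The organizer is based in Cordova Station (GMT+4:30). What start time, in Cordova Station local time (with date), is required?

Target end time in UTC: 11:35 + 9:00 = 20:35 on Jan 3.
Subtract 43 minutes → start 19:52 UTC on Jan 3.
Cordova Station is UTC+4:30: 19:52 + 4:30 = 00:22 on Jan 4.

00:22 on January 4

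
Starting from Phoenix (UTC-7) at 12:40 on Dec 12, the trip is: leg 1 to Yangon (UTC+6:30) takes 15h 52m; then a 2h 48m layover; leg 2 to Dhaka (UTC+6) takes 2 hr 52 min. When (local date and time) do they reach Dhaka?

Convert departure to UTC: 12:40 + 7:00 = 19:40 UTC on Dec 12.
Add 15 hours 52 minutes leg 1 → 11:32 UTC (Dec 13).
Add 2 hours and 48 minutes layover in Yangon → 14:20 UTC.
Add 2 hours 52 minutes leg 2 → 17:12 UTC.
Dhaka is UTC+6:00, so local arrival = 17:12 + 6:00 = 23:12 on Dec 13.

23:12 on Dec 13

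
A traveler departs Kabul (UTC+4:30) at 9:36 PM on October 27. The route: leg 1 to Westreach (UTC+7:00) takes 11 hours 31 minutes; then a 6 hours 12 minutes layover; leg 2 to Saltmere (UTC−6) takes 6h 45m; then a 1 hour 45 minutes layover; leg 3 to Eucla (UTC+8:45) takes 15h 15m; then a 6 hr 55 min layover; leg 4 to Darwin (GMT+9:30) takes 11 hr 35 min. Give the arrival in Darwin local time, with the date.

2:34 PM on Oct 30

Convert departure to UTC: 9:36 PM − 4:30 = 5:06 PM UTC on Oct 27.
Add 11 hours 31 minutes leg 1 → 4:37 AM UTC (Oct 28).
Add 6 hours 12 minutes layover in Westreach → 10:49 AM UTC.
Add 6 hours and 45 minutes leg 2 → 5:34 PM UTC.
Add 1 hour 45 minutes layover in Saltmere → 7:19 PM UTC.
Add 15 hours 15 minutes leg 3 → 10:34 AM UTC (Oct 29).
Add 6 hours and 55 minutes layover in Eucla → 5:29 PM UTC.
Add 11 hours 35 minutes leg 4 → 5:04 AM UTC (Oct 30).
Darwin is UTC+9:30, so local arrival = 5:04 AM + 9:30 = 2:34 PM on Oct 30.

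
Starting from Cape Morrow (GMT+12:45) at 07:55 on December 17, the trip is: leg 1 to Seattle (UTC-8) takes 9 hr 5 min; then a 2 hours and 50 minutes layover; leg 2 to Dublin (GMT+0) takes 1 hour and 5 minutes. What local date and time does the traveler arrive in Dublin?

08:10 on Dec 17

Convert departure to UTC: 07:55 − 12:45 = 19:10 UTC on Dec 16.
Add 9 hours 5 minutes leg 1 → 04:15 UTC (Dec 17).
Add 2 hours and 50 minutes layover in Seattle → 07:05 UTC.
Add 1 hour and 5 minutes leg 2 → 08:10 UTC.
Dublin is UTC+0, so local arrival is the same: 08:10 on Dec 17.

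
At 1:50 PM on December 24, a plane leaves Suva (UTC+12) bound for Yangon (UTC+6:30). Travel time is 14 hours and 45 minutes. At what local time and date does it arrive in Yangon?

11:05 PM on December 24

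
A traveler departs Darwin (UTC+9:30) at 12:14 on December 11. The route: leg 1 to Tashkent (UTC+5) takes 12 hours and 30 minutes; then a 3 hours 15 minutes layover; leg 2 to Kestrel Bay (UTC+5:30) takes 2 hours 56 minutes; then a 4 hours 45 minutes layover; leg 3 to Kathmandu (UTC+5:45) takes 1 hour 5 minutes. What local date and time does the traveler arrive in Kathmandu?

Convert departure to UTC: 12:14 − 9:30 = 02:44 UTC on Dec 11.
Add 12 hours and 30 minutes leg 1 → 15:14 UTC.
Add 3 hours 15 minutes layover in Tashkent → 18:29 UTC.
Add 2 hours and 56 minutes leg 2 → 21:25 UTC.
Add 4 hours and 45 minutes layover in Kestrel Bay → 02:10 UTC (Dec 12).
Add 1 hour and 5 minutes leg 3 → 03:15 UTC.
Kathmandu is UTC+5:45, so local arrival = 03:15 + 5:45 = 09:00 on Dec 12.

09:00 on December 12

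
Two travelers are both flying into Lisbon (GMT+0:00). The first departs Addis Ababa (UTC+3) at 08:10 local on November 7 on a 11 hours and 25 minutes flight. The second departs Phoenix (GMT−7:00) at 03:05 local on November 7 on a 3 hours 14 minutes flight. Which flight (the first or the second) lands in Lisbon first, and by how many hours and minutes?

the second, by 3 hours 16 minutes

Flight 1 in UTC: 08:10 − 3:00 = 05:10 on Nov 7.
+11 hours 25 minutes → arrive 16:35 UTC on Nov 7.
Flight 2 in UTC: 03:05 + 7:00 = 10:05 on Nov 7.
+3 hours 14 minutes → arrive 13:19 UTC on Nov 7.
Flight 2 lands earlier by 3 hours 16 minutes.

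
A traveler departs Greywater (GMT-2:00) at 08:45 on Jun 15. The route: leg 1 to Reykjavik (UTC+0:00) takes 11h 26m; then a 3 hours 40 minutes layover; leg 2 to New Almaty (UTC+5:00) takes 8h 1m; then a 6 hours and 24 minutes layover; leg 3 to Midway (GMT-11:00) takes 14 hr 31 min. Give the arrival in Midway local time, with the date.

Convert departure to UTC: 08:45 + 2:00 = 10:45 UTC on Jun 15.
Add 11 hours and 26 minutes leg 1 → 22:11 UTC.
Add 3 hours and 40 minutes layover in Reykjavik → 01:51 UTC (Jun 16).
Add 8 hours and 1 minute leg 2 → 09:52 UTC.
Add 6 hours and 24 minutes layover in New Almaty → 16:16 UTC.
Add 14 hours and 31 minutes leg 3 → 06:47 UTC (Jun 17).
Midway is UTC−11:00, so local arrival = 06:47 − 11:00 = 19:47 on Jun 16.

19:47 on June 16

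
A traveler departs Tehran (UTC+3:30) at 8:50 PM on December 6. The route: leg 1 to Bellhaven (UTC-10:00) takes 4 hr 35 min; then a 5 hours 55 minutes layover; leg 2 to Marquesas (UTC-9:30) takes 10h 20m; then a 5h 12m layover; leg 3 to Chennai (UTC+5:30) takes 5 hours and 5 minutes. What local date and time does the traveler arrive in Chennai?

5:57 AM on December 8

Convert departure to UTC: 8:50 PM − 3:30 = 5:20 PM UTC on Dec 6.
Add 4 hours and 35 minutes leg 1 → 9:55 PM UTC.
Add 5 hours and 55 minutes layover in Bellhaven → 3:50 AM UTC (Dec 7).
Add 10 hours 20 minutes leg 2 → 2:10 PM UTC.
Add 5 hours and 12 minutes layover in Marquesas → 7:22 PM UTC.
Add 5 hours and 5 minutes leg 3 → 12:27 AM UTC (Dec 8).
Chennai is UTC+5:30, so local arrival = 12:27 AM + 5:30 = 5:57 AM on Dec 8.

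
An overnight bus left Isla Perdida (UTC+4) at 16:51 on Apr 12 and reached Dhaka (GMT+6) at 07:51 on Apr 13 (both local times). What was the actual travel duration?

Departure in UTC: 16:51 − 4:00 = 12:51 on Apr 12.
Arrival in UTC: 07:51 − 6:00 = 01:51 on Apr 13.
Elapsed = 01:51 − 12:51 (+1 day) = 13 hours.

13 hours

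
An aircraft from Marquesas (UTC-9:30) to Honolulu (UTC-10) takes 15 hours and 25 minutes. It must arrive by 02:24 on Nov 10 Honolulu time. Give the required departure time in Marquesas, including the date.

11:29 on November 9

Target arrival in UTC: 02:24 + 10:00 = 12:24 on Nov 10.
Subtract 15 hours 25 minutes → departure 20:59 UTC on Nov 9.
Marquesas is UTC−9:30: 20:59 − 9:30 = 11:29 on Nov 9.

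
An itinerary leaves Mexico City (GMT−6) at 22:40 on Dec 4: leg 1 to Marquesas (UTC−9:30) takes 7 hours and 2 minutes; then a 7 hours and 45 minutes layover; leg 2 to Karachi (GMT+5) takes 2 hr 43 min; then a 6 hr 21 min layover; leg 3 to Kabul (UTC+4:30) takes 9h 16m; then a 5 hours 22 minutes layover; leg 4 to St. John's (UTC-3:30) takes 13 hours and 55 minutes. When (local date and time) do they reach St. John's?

05:34 on December 7

Convert departure to UTC: 22:40 + 6:00 = 04:40 UTC on Dec 5.
Add 7 hours 2 minutes leg 1 → 11:42 UTC.
Add 7 hours 45 minutes layover in Marquesas → 19:27 UTC.
Add 2 hours and 43 minutes leg 2 → 22:10 UTC.
Add 6 hours and 21 minutes layover in Karachi → 04:31 UTC (Dec 6).
Add 9 hours 16 minutes leg 3 → 13:47 UTC.
Add 5 hours 22 minutes layover in Kabul → 19:09 UTC.
Add 13 hours 55 minutes leg 4 → 09:04 UTC (Dec 7).
St. John's is UTC−3:30, so local arrival = 09:04 − 3:30 = 05:34 on Dec 7.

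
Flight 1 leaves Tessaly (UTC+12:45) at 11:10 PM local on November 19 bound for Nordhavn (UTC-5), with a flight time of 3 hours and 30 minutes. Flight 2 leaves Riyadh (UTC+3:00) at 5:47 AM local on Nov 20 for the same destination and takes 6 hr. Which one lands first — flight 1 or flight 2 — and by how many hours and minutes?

Flight 1 in UTC: 11:10 PM − 12:45 = 10:25 AM on Nov 19.
+3 hours and 30 minutes → arrive 1:55 PM UTC on Nov 19.
Flight 2 in UTC: 5:47 AM − 3:00 = 2:47 AM on Nov 20.
+6 hours → arrive 8:47 AM UTC on Nov 20.
Flight 1 lands earlier by 18 hours 52 minutes.

the first, by 18 hours 52 minutes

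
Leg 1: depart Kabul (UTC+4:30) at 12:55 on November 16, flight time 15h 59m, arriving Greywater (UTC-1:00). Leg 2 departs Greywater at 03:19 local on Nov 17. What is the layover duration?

3 hours 55 minutes

Convert departure to UTC: 12:55 − 4:30 = 08:25 UTC on Nov 16.
Add 15 hours and 59 minutes flight time → 00:24 UTC (Nov 17).
Greywater is UTC−1:00, so local arrival = 00:24 − 1:00 = 23:24 on Nov 16.
Layover = 03:19 − 23:24 (+1 day) = 3 hours 55 minutes.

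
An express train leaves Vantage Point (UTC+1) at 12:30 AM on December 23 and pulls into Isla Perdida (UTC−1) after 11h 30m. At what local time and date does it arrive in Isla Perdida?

10:00 AM on December 23

Convert departure to UTC: 12:30 AM − 1:00 = 11:30 PM UTC on Dec 22.
Add 11 hours and 30 minutes travel time → 11:00 AM UTC (Dec 23).
Isla Perdida is UTC−1:00, so local arrival = 11:00 AM − 1:00 = 10:00 AM on Dec 23.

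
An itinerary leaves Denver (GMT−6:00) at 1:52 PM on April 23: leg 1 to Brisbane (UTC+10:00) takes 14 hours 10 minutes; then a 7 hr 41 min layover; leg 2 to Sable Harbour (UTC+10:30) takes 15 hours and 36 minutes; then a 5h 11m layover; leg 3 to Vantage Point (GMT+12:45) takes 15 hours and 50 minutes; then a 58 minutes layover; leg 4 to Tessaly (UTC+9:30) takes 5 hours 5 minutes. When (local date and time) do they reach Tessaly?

9:53 PM on April 26

Convert departure to UTC: 1:52 PM + 6:00 = 7:52 PM UTC on Apr 23.
Add 14 hours 10 minutes leg 1 → 10:02 AM UTC (Apr 24).
Add 7 hours 41 minutes layover in Brisbane → 5:43 PM UTC.
Add 15 hours 36 minutes leg 2 → 9:19 AM UTC (Apr 25).
Add 5 hours and 11 minutes layover in Sable Harbour → 2:30 PM UTC.
Add 15 hours and 50 minutes leg 3 → 6:20 AM UTC (Apr 26).
Add 58 minutes layover in Vantage Point → 7:18 AM UTC.
Add 5 hours and 5 minutes leg 4 → 12:23 PM UTC.
Tessaly is UTC+9:30, so local arrival = 12:23 PM + 9:30 = 9:53 PM on Apr 26.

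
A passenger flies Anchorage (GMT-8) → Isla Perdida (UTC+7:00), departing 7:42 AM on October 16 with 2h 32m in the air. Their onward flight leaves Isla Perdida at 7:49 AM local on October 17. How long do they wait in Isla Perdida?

Convert departure to UTC: 7:42 AM + 8:00 = 3:42 PM UTC on Oct 16.
Add 2 hours 32 minutes flight time → 6:14 PM UTC.
Isla Perdida is UTC+7:00, so local arrival = 6:14 PM + 7:00 = 1:14 AM on Oct 17.
Layover = 7:49 AM − 1:14 AM = 6 hours 35 minutes.

6 hours 35 minutes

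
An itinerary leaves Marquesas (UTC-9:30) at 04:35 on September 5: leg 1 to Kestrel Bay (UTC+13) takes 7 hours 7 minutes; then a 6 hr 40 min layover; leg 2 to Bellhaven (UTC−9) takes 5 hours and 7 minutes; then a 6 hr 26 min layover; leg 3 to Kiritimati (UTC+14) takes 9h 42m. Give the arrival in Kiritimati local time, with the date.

15:07 on September 7

Convert departure to UTC: 04:35 + 9:30 = 14:05 UTC on Sep 5.
Add 7 hours and 7 minutes leg 1 → 21:12 UTC.
Add 6 hours 40 minutes layover in Kestrel Bay → 03:52 UTC (Sep 6).
Add 5 hours and 7 minutes leg 2 → 08:59 UTC.
Add 6 hours and 26 minutes layover in Bellhaven → 15:25 UTC.
Add 9 hours and 42 minutes leg 3 → 01:07 UTC (Sep 7).
Kiritimati is UTC+14:00, so local arrival = 01:07 + 14:00 = 15:07 on Sep 7.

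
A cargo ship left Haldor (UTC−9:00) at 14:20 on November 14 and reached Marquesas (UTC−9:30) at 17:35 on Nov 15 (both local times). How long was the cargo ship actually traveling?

27 hours 45 minutes

Departure in UTC: 14:20 + 9:00 = 23:20 on Nov 14.
Arrival in UTC: 17:35 + 9:30 = 03:05 on Nov 16.
Elapsed = 03:05 − 23:20 (+2 days) = 27 hours 45 minutes.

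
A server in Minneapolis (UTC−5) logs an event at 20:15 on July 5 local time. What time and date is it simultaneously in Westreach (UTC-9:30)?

15:45 on July 5

Westreach is 4:30 behind Minneapolis.
Shift by the zone difference: 20:15 − 4:30 = 15:45 on Jul 5 in Westreach.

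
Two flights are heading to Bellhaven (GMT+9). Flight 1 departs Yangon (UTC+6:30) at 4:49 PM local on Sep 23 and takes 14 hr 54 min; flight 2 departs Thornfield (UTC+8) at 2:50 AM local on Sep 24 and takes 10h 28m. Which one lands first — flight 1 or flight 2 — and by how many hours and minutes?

the first, by 4 hours 5 minutes

Flight 1 in UTC: 4:49 PM − 6:30 = 10:19 AM on Sep 23.
+14 hours and 54 minutes → arrive 1:13 AM UTC on Sep 24.
Flight 2 in UTC: 2:50 AM − 8:00 = 6:50 PM on Sep 23.
+10 hours and 28 minutes → arrive 5:18 AM UTC on Sep 24.
Flight 1 lands earlier by 4 hours 5 minutes.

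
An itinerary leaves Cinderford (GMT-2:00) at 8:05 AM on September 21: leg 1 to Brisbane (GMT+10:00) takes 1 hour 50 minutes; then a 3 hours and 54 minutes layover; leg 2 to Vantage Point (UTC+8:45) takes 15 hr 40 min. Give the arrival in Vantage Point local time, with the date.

4:14 PM on September 22

Convert departure to UTC: 8:05 AM + 2:00 = 10:05 AM UTC on Sep 21.
Add 1 hour and 50 minutes leg 1 → 11:55 AM UTC.
Add 3 hours 54 minutes layover in Brisbane → 3:49 PM UTC.
Add 15 hours and 40 minutes leg 2 → 7:29 AM UTC (Sep 22).
Vantage Point is UTC+8:45, so local arrival = 7:29 AM + 8:45 = 4:14 PM on Sep 22.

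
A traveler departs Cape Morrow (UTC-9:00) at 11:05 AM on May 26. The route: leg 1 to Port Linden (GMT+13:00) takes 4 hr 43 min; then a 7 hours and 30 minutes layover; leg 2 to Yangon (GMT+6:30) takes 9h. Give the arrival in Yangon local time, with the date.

Convert departure to UTC: 11:05 AM + 9:00 = 8:05 PM UTC on May 26.
Add 4 hours 43 minutes leg 1 → 12:48 AM UTC (May 27).
Add 7 hours and 30 minutes layover in Port Linden → 8:18 AM UTC.
Add 9 hours leg 2 → 5:18 PM UTC.
Yangon is UTC+6:30, so local arrival = 5:18 PM + 6:30 = 11:48 PM on May 27.

11:48 PM on May 27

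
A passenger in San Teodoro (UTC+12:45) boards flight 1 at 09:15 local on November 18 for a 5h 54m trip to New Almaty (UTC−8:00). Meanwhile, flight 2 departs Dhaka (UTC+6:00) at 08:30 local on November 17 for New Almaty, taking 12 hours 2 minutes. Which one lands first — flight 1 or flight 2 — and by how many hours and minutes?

the second, by 11 hours 52 minutes

Flight 1 in UTC: 09:15 − 12:45 = 20:30 on Nov 17.
+5 hours and 54 minutes → arrive 02:24 UTC on Nov 18.
Flight 2 in UTC: 08:30 − 6:00 = 02:30 on Nov 17.
+12 hours 2 minutes → arrive 14:32 UTC on Nov 17.
Flight 2 lands earlier by 11 hours 52 minutes.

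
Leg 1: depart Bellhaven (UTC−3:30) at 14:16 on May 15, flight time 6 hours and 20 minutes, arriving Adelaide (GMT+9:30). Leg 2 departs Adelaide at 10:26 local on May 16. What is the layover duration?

50 minutes

Convert departure to UTC: 14:16 + 3:30 = 17:46 UTC on May 15.
Add 6 hours 20 minutes flight time → 00:06 UTC (May 16).
Adelaide is UTC+9:30, so local arrival = 00:06 + 9:30 = 09:36 on May 16.
Layover = 10:26 − 09:36 = 50 minutes.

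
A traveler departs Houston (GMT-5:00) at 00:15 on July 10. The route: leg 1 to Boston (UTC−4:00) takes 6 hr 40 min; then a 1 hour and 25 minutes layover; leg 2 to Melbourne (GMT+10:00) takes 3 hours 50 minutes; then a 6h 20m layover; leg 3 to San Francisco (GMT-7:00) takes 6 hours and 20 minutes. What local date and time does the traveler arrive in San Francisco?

22:50 on July 10

Convert departure to UTC: 00:15 + 5:00 = 05:15 UTC on Jul 10.
Add 6 hours and 40 minutes leg 1 → 11:55 UTC.
Add 1 hour 25 minutes layover in Boston → 13:20 UTC.
Add 3 hours 50 minutes leg 2 → 17:10 UTC.
Add 6 hours and 20 minutes layover in Melbourne → 23:30 UTC.
Add 6 hours and 20 minutes leg 3 → 05:50 UTC (Jul 11).
San Francisco is UTC−7:00, so local arrival = 05:50 − 7:00 = 22:50 on Jul 10.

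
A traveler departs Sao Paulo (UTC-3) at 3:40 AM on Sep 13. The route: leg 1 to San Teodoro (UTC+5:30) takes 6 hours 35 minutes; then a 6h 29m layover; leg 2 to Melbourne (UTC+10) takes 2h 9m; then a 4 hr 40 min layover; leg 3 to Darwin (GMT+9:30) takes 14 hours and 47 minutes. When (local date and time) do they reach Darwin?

2:50 AM on September 15

Convert departure to UTC: 3:40 AM + 3:00 = 6:40 AM UTC on Sep 13.
Add 6 hours and 35 minutes leg 1 → 1:15 PM UTC.
Add 6 hours and 29 minutes layover in San Teodoro → 7:44 PM UTC.
Add 2 hours 9 minutes leg 2 → 9:53 PM UTC.
Add 4 hours and 40 minutes layover in Melbourne → 2:33 AM UTC (Sep 14).
Add 14 hours 47 minutes leg 3 → 5:20 PM UTC.
Darwin is UTC+9:30, so local arrival = 5:20 PM + 9:30 = 2:50 AM on Sep 15.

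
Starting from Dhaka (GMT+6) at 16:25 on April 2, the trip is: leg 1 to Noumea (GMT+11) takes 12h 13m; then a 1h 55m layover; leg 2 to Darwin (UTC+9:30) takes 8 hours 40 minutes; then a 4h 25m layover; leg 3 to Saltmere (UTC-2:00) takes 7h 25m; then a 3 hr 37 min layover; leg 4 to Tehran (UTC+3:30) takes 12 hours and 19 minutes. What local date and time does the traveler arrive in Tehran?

Convert departure to UTC: 16:25 − 6:00 = 10:25 UTC on Apr 2.
Add 12 hours and 13 minutes leg 1 → 22:38 UTC.
Add 1 hour 55 minutes layover in Noumea → 00:33 UTC (Apr 3).
Add 8 hours and 40 minutes leg 2 → 09:13 UTC.
Add 4 hours and 25 minutes layover in Darwin → 13:38 UTC.
Add 7 hours and 25 minutes leg 3 → 21:03 UTC.
Add 3 hours 37 minutes layover in Saltmere → 00:40 UTC (Apr 4).
Add 12 hours 19 minutes leg 4 → 12:59 UTC.
Tehran is UTC+3:30, so local arrival = 12:59 + 3:30 = 16:29 on Apr 4.

16:29 on Apr 4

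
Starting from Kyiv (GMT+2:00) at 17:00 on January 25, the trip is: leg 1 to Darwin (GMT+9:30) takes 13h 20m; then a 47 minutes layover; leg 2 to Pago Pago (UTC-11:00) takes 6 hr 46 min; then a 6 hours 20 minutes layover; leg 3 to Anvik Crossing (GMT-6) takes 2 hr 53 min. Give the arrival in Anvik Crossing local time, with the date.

Convert departure to UTC: 17:00 − 2:00 = 15:00 UTC on Jan 25.
Add 13 hours 20 minutes leg 1 → 04:20 UTC (Jan 26).
Add 47 minutes layover in Darwin → 05:07 UTC.
Add 6 hours 46 minutes leg 2 → 11:53 UTC.
Add 6 hours and 20 minutes layover in Pago Pago → 18:13 UTC.
Add 2 hours and 53 minutes leg 3 → 21:06 UTC.
Anvik Crossing is UTC−6:00, so local arrival = 21:06 − 6:00 = 15:06 on Jan 26.

15:06 on January 26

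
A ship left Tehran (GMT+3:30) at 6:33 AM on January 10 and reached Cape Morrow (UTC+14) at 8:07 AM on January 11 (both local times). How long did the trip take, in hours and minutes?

Departure in UTC: 6:33 AM − 3:30 = 3:03 AM on Jan 10.
Arrival in UTC: 8:07 AM − 14:00 = 6:07 PM on Jan 10.
Elapsed = 6:07 PM − 3:03 AM = 15 hours 4 minutes.

15 hours 4 minutes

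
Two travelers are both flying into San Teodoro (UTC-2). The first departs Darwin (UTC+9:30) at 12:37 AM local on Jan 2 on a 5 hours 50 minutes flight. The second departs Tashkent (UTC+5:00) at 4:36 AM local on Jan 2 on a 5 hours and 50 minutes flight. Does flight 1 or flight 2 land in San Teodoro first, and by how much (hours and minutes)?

the first, by 8 hours 29 minutes

Flight 1 in UTC: 12:37 AM − 9:30 = 3:07 PM on Jan 1.
+5 hours 50 minutes → arrive 8:57 PM UTC on Jan 1.
Flight 2 in UTC: 4:36 AM − 5:00 = 11:36 PM on Jan 1.
+5 hours 50 minutes → arrive 5:26 AM UTC on Jan 2.
Flight 1 lands earlier by 8 hours 29 minutes.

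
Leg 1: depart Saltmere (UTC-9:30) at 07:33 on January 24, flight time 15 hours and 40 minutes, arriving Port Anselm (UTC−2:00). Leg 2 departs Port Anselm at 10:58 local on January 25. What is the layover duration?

Convert departure to UTC: 07:33 + 9:30 = 17:03 UTC on Jan 24.
Add 15 hours and 40 minutes flight time → 08:43 UTC (Jan 25).
Port Anselm is UTC−2:00, so local arrival = 08:43 − 2:00 = 06:43 on Jan 25.
Layover = 10:58 − 06:43 = 4 hours 15 minutes.

4 hours 15 minutes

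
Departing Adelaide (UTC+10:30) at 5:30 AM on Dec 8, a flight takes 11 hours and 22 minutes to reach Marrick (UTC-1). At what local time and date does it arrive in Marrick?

5:22 AM on December 8

Convert departure to UTC: 5:30 AM − 10:30 = 7:00 PM UTC on Dec 7.
Add 11 hours and 22 minutes travel time → 6:22 AM UTC (Dec 8).
Marrick is UTC−1:00, so local arrival = 6:22 AM − 1:00 = 5:22 AM on Dec 8.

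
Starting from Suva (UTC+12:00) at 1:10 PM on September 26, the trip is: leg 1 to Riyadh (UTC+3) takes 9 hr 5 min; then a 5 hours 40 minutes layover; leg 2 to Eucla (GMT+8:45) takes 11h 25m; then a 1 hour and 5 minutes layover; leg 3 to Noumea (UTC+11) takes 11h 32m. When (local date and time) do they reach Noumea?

Convert departure to UTC: 1:10 PM − 12:00 = 1:10 AM UTC on Sep 26.
Add 9 hours 5 minutes leg 1 → 10:15 AM UTC.
Add 5 hours 40 minutes layover in Riyadh → 3:55 PM UTC.
Add 11 hours and 25 minutes leg 2 → 3:20 AM UTC (Sep 27).
Add 1 hour and 5 minutes layover in Eucla → 4:25 AM UTC.
Add 11 hours 32 minutes leg 3 → 3:57 PM UTC.
Noumea is UTC+11:00, so local arrival = 3:57 PM + 11:00 = 2:57 AM on Sep 28.

2:57 AM on September 28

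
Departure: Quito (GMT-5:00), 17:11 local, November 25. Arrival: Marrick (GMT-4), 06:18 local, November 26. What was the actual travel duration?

Marrick is 1:00 ahead of Quito.
Clock-face elapsed time (ignoring zones) is 13 hours 7 minutes.
Actual elapsed = 13 hours 7 minutes − 1:00 = 12 hours 7 minutes.

12 hours 7 minutes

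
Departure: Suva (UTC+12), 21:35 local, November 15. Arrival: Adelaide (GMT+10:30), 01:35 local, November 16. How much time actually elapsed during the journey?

Departure in UTC: 21:35 − 12:00 = 09:35 on Nov 15.
Arrival in UTC: 01:35 − 10:30 = 15:05 on Nov 15.
Elapsed = 15:05 − 09:35 = 5 hours 30 minutes.

5 hours 30 minutes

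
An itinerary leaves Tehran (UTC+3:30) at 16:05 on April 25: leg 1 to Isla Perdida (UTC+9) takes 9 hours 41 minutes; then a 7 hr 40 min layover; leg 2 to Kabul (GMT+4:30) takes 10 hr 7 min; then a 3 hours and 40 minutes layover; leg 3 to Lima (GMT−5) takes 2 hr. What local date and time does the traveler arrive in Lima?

Convert departure to UTC: 16:05 − 3:30 = 12:35 UTC on Apr 25.
Add 9 hours and 41 minutes leg 1 → 22:16 UTC.
Add 7 hours and 40 minutes layover in Isla Perdida → 05:56 UTC (Apr 26).
Add 10 hours 7 minutes leg 2 → 16:03 UTC.
Add 3 hours 40 minutes layover in Kabul → 19:43 UTC.
Add 2 hours leg 3 → 21:43 UTC.
Lima is UTC−5:00, so local arrival = 21:43 − 5:00 = 16:43 on Apr 26.

16:43 on Apr 26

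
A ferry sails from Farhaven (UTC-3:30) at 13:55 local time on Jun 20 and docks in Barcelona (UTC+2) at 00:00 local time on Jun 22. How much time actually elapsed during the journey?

28 hours 35 minutes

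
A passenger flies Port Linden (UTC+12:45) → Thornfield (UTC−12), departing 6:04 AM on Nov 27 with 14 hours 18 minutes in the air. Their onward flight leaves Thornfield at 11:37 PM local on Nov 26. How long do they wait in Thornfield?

4 hours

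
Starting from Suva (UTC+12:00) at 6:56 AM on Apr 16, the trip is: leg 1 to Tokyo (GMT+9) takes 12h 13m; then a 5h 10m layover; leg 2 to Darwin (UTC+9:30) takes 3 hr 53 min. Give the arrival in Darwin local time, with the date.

1:42 AM on April 17

Convert departure to UTC: 6:56 AM − 12:00 = 6:56 PM UTC on Apr 15.
Add 12 hours 13 minutes leg 1 → 7:09 AM UTC (Apr 16).
Add 5 hours and 10 minutes layover in Tokyo → 12:19 PM UTC.
Add 3 hours and 53 minutes leg 2 → 4:12 PM UTC.
Darwin is UTC+9:30, so local arrival = 4:12 PM + 9:30 = 1:42 AM on Apr 17.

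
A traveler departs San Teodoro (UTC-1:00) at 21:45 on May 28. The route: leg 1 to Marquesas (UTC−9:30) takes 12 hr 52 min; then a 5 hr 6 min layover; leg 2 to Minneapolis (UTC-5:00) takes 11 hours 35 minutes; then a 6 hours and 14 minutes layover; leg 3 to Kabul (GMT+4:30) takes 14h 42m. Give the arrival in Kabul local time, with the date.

05:44 on May 31

Convert departure to UTC: 21:45 + 1:00 = 22:45 UTC on May 28.
Add 12 hours and 52 minutes leg 1 → 11:37 UTC (May 29).
Add 5 hours and 6 minutes layover in Marquesas → 16:43 UTC.
Add 11 hours and 35 minutes leg 2 → 04:18 UTC (May 30).
Add 6 hours 14 minutes layover in Minneapolis → 10:32 UTC.
Add 14 hours 42 minutes leg 3 → 01:14 UTC (May 31).
Kabul is UTC+4:30, so local arrival = 01:14 + 4:30 = 05:44 on May 31.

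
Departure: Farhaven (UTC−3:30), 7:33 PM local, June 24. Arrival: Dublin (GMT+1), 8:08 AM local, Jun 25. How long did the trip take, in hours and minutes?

8 hours 5 minutes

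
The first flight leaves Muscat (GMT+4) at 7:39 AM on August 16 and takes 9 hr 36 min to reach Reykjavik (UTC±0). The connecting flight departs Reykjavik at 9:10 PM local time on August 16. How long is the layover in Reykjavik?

7 hours 55 minutes

Convert departure to UTC: 7:39 AM − 4:00 = 3:39 AM UTC on Aug 16.
Add 9 hours and 36 minutes flight time → 1:15 PM UTC.
Reykjavik is UTC+0, so local arrival is the same: 1:15 PM on Aug 16.
Layover = 9:10 PM − 1:15 PM = 7 hours 55 minutes.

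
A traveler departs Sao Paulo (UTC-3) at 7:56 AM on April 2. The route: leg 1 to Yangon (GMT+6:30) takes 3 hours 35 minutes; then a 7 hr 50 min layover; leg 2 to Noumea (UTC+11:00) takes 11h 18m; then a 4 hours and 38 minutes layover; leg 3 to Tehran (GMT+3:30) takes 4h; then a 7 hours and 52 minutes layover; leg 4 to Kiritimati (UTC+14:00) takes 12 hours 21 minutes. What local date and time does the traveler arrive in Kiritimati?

Convert departure to UTC: 7:56 AM + 3:00 = 10:56 AM UTC on Apr 2.
Add 3 hours 35 minutes leg 1 → 2:31 PM UTC.
Add 7 hours 50 minutes layover in Yangon → 10:21 PM UTC.
Add 11 hours 18 minutes leg 2 → 9:39 AM UTC (Apr 3).
Add 4 hours 38 minutes layover in Noumea → 2:17 PM UTC.
Add 4 hours leg 3 → 6:17 PM UTC.
Add 7 hours 52 minutes layover in Tehran → 2:09 AM UTC (Apr 4).
Add 12 hours and 21 minutes leg 4 → 2:30 PM UTC.
Kiritimati is UTC+14:00, so local arrival = 2:30 PM + 14:00 = 4:30 AM on Apr 5.

4:30 AM on April 5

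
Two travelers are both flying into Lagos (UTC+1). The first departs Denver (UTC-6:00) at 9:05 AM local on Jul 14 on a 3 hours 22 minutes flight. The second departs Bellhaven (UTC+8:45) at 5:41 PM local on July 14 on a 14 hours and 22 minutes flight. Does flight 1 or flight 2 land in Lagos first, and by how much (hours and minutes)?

the first, by 4 hours 51 minutes

Flight 1 in UTC: 9:05 AM + 6:00 = 3:05 PM on Jul 14.
+3 hours 22 minutes → arrive 6:27 PM UTC on Jul 14.
Flight 2 in UTC: 5:41 PM − 8:45 = 8:56 AM on Jul 14.
+14 hours 22 minutes → arrive 11:18 PM UTC on Jul 14.
Flight 1 lands earlier by 4 hours 51 minutes.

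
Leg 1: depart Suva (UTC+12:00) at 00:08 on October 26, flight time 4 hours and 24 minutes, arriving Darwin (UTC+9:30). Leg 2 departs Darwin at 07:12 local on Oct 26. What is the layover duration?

5 hours 10 minutes

Convert departure to UTC: 00:08 − 12:00 = 12:08 UTC on Oct 25.
Add 4 hours 24 minutes flight time → 16:32 UTC.
Darwin is UTC+9:30, so local arrival = 16:32 + 9:30 = 02:02 on Oct 26.
Layover = 07:12 − 02:02 = 5 hours 10 minutes.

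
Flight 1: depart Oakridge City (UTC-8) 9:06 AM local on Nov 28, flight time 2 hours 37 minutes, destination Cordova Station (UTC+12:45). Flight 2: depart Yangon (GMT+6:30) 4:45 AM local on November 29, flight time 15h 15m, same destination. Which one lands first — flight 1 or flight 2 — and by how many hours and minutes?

Flight 1 in UTC: 9:06 AM + 8:00 = 5:06 PM on Nov 28.
+2 hours and 37 minutes → arrive 7:43 PM UTC on Nov 28.
Flight 2 in UTC: 4:45 AM − 6:30 = 10:15 PM on Nov 28.
+15 hours and 15 minutes → arrive 1:30 PM UTC on Nov 29.
Flight 1 lands earlier by 17 hours 47 minutes.

the first, by 17 hours 47 minutes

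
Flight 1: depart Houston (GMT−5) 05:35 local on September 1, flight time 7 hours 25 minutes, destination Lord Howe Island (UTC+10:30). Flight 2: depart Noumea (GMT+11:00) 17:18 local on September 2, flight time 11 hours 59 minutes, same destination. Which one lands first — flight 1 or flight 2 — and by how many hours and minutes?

Flight 1 in UTC: 05:35 + 5:00 = 10:35 on Sep 1.
+7 hours and 25 minutes → arrive 18:00 UTC on Sep 1.
Flight 2 in UTC: 17:18 − 11:00 = 06:18 on Sep 2.
+11 hours and 59 minutes → arrive 18:17 UTC on Sep 2.
Flight 1 lands earlier by 24 hours 17 minutes.

the first, by 24 hours 17 minutes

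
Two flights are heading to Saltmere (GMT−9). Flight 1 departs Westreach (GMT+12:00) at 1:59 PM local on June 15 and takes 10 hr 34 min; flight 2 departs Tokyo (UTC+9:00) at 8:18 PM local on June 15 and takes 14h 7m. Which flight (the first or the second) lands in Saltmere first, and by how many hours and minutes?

the first, by 12 hours 52 minutes

Flight 1 in UTC: 1:59 PM − 12:00 = 1:59 AM on Jun 15.
+10 hours 34 minutes → arrive 12:33 PM UTC on Jun 15.
Flight 2 in UTC: 8:18 PM − 9:00 = 11:18 AM on Jun 15.
+14 hours and 7 minutes → arrive 1:25 AM UTC on Jun 16.
Flight 1 lands earlier by 12 hours 52 minutes.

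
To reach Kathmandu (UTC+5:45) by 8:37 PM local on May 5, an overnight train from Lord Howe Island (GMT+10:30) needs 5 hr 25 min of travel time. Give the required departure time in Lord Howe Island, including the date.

7:57 PM on May 5

Target arrival in UTC: 8:37 PM − 5:45 = 2:52 PM on May 5.
Subtract 5 hours 25 minutes → departure 9:27 AM UTC on May 5.
Lord Howe Island is UTC+10:30: 9:27 AM + 10:30 = 7:57 PM on May 5.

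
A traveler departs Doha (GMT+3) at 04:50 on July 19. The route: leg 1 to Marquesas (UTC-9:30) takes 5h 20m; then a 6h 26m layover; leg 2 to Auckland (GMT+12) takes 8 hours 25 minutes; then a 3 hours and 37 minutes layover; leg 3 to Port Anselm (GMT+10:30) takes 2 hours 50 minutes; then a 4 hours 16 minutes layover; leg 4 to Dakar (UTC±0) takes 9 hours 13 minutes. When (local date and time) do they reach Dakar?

Convert departure to UTC: 04:50 − 3:00 = 01:50 UTC on Jul 19.
Add 5 hours and 20 minutes leg 1 → 07:10 UTC.
Add 6 hours 26 minutes layover in Marquesas → 13:36 UTC.
Add 8 hours 25 minutes leg 2 → 22:01 UTC.
Add 3 hours 37 minutes layover in Auckland → 01:38 UTC (Jul 20).
Add 2 hours 50 minutes leg 3 → 04:28 UTC.
Add 4 hours and 16 minutes layover in Port Anselm → 08:44 UTC.
Add 9 hours and 13 minutes leg 4 → 17:57 UTC.
Dakar is UTC+0, so local arrival is the same: 17:57 on Jul 20.

17:57 on July 20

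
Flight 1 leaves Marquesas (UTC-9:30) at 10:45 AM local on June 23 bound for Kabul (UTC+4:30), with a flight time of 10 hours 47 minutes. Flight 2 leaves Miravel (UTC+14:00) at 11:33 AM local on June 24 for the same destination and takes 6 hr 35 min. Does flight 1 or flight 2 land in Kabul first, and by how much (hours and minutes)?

Flight 1 in UTC: 10:45 AM + 9:30 = 8:15 PM on Jun 23.
+10 hours 47 minutes → arrive 7:02 AM UTC on Jun 24.
Flight 2 in UTC: 11:33 AM − 14:00 = 9:33 PM on Jun 23.
+6 hours 35 minutes → arrive 4:08 AM UTC on Jun 24.
Flight 2 lands earlier by 2 hours 54 minutes.

the second, by 2 hours 54 minutes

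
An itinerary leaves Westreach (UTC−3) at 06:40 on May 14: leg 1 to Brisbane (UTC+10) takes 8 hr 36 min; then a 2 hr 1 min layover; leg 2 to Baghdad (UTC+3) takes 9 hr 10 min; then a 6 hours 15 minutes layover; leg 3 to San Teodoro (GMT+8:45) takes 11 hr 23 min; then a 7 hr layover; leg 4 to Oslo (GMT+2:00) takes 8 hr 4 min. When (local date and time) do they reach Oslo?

Convert departure to UTC: 06:40 + 3:00 = 09:40 UTC on May 14.
Add 8 hours and 36 minutes leg 1 → 18:16 UTC.
Add 2 hours and 1 minute layover in Brisbane → 20:17 UTC.
Add 9 hours and 10 minutes leg 2 → 05:27 UTC (May 15).
Add 6 hours and 15 minutes layover in Baghdad → 11:42 UTC.
Add 11 hours 23 minutes leg 3 → 23:05 UTC.
Add 7 hours layover in San Teodoro → 06:05 UTC (May 16).
Add 8 hours and 4 minutes leg 4 → 14:09 UTC.
Oslo is UTC+2:00, so local arrival = 14:09 + 2:00 = 16:09 on May 16.

16:09 on May 16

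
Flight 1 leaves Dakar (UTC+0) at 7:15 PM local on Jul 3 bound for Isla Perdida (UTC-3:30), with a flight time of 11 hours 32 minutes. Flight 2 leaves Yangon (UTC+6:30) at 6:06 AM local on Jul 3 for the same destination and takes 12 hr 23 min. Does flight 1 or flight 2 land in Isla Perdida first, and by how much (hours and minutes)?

Flight 1 departs at 7:15 PM UTC (Jul 3).
+11 hours and 32 minutes → arrive 6:47 AM UTC on Jul 4.
Flight 2 in UTC: 6:06 AM − 6:30 = 11:36 PM on Jul 2.
+12 hours 23 minutes → arrive 11:59 AM UTC on Jul 3.
Flight 2 lands earlier by 18 hours 48 minutes.

the second, by 18 hours 48 minutes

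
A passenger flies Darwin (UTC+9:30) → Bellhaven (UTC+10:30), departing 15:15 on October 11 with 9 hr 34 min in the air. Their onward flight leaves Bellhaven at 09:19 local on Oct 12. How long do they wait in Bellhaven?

Convert departure to UTC: 15:15 − 9:30 = 05:45 UTC on Oct 11.
Add 9 hours 34 minutes flight time → 15:19 UTC.
Bellhaven is UTC+10:30, so local arrival = 15:19 + 10:30 = 01:49 on Oct 12.
Layover = 09:19 − 01:49 = 7 hours 30 minutes.

7 hours 30 minutes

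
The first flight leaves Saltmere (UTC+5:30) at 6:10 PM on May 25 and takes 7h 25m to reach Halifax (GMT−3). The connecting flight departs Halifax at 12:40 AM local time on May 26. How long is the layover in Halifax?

7 hours 35 minutes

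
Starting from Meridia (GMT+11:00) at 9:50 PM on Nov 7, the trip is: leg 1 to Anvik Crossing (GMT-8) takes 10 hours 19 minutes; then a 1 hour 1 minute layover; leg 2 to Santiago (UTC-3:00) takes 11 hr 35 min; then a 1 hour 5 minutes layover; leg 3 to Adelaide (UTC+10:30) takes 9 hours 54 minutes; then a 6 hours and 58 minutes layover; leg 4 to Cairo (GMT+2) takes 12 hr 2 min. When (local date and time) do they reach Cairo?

5:44 PM on November 9

Convert departure to UTC: 9:50 PM − 11:00 = 10:50 AM UTC on Nov 7.
Add 10 hours and 19 minutes leg 1 → 9:09 PM UTC.
Add 1 hour and 1 minute layover in Anvik Crossing → 10:10 PM UTC.
Add 11 hours 35 minutes leg 2 → 9:45 AM UTC (Nov 8).
Add 1 hour 5 minutes layover in Santiago → 10:50 AM UTC.
Add 9 hours 54 minutes leg 3 → 8:44 PM UTC.
Add 6 hours 58 minutes layover in Adelaide → 3:42 AM UTC (Nov 9).
Add 12 hours and 2 minutes leg 4 → 3:44 PM UTC.
Cairo is UTC+2:00, so local arrival = 3:44 PM + 2:00 = 5:44 PM on Nov 9.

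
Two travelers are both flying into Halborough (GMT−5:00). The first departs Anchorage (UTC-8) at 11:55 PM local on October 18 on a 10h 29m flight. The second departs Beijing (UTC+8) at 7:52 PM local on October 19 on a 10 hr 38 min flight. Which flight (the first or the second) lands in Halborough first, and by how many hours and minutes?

Flight 1 in UTC: 11:55 PM + 8:00 = 7:55 AM on Oct 19.
+10 hours and 29 minutes → arrive 6:24 PM UTC on Oct 19.
Flight 2 in UTC: 7:52 PM − 8:00 = 11:52 AM on Oct 19.
+10 hours 38 minutes → arrive 10:30 PM UTC on Oct 19.
Flight 1 lands earlier by 4 hours 6 minutes.

the first, by 4 hours 6 minutes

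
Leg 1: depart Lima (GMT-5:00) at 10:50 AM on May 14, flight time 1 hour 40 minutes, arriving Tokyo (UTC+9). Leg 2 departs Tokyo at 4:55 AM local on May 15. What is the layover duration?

2 hours 25 minutes

Convert departure to UTC: 10:50 AM + 5:00 = 3:50 PM UTC on May 14.
Add 1 hour 40 minutes flight time → 5:30 PM UTC.
Tokyo is UTC+9:00, so local arrival = 5:30 PM + 9:00 = 2:30 AM on May 15.
Layover = 4:55 AM − 2:30 AM = 2 hours 25 minutes.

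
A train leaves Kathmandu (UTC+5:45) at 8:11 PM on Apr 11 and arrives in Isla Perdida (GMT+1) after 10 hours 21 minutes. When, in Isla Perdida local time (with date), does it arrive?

1:47 AM on April 12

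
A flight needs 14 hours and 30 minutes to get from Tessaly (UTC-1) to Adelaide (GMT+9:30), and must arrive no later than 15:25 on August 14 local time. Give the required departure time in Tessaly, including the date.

14:25 on August 13

Target arrival in UTC: 15:25 − 9:30 = 05:55 on Aug 14.
Subtract 14 hours and 30 minutes → departure 15:25 UTC on Aug 13.
Tessaly is UTC−1:00: 15:25 − 1:00 = 14:25 on Aug 13.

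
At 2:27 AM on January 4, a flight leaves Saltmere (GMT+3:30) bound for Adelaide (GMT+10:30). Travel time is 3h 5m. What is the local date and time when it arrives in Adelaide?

Convert departure to UTC: 2:27 AM − 3:30 = 10:57 PM UTC on Jan 3.
Add 3 hours 5 minutes travel time → 2:02 AM UTC (Jan 4).
Adelaide is UTC+10:30, so local arrival = 2:02 AM + 10:30 = 12:32 PM on Jan 4.

12:32 PM on Jan 4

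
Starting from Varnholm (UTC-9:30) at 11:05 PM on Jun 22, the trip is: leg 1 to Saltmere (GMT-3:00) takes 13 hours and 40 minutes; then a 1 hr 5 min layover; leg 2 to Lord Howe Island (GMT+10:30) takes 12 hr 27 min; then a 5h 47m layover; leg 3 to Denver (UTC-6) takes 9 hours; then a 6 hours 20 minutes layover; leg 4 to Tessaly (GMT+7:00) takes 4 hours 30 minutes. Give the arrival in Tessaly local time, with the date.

Convert departure to UTC: 11:05 PM + 9:30 = 8:35 AM UTC on Jun 23.
Add 13 hours 40 minutes leg 1 → 10:15 PM UTC.
Add 1 hour and 5 minutes layover in Saltmere → 11:20 PM UTC.
Add 12 hours 27 minutes leg 2 → 11:47 AM UTC (Jun 24).
Add 5 hours 47 minutes layover in Lord Howe Island → 5:34 PM UTC.
Add 9 hours leg 3 → 2:34 AM UTC (Jun 25).
Add 6 hours 20 minutes layover in Denver → 8:54 AM UTC.
Add 4 hours 30 minutes leg 4 → 1:24 PM UTC.
Tessaly is UTC+7:00, so local arrival = 1:24 PM + 7:00 = 8:24 PM on Jun 25.

8:24 PM on June 25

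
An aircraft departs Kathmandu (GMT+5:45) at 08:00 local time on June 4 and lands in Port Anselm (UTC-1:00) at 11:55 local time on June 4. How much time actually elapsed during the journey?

Departure in UTC: 08:00 − 5:45 = 02:15 on Jun 4.
Arrival in UTC: 11:55 + 1:00 = 12:55 on Jun 4.
Elapsed = 12:55 − 02:15 = 10 hours 40 minutes.

10 hours 40 minutes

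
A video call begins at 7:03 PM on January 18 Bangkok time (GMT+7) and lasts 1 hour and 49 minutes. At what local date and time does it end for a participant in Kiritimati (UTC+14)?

Convert start to UTC: 7:03 PM − 7:00 = 12:03 PM UTC on Jan 18.
Add 1 hour and 49 minutes duration → 1:52 PM UTC.
Kiritimati is UTC+14:00, so local end time = 1:52 PM + 14:00 = 3:52 AM on Jan 19.

3:52 AM on January 19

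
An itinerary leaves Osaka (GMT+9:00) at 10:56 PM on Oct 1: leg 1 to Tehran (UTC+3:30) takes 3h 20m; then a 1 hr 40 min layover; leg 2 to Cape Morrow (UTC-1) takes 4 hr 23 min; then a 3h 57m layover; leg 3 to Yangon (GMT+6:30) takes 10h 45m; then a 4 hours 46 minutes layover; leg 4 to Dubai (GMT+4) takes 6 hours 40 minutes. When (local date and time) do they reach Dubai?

5:27 AM on October 3

Convert departure to UTC: 10:56 PM − 9:00 = 1:56 PM UTC on Oct 1.
Add 3 hours 20 minutes leg 1 → 5:16 PM UTC.
Add 1 hour and 40 minutes layover in Tehran → 6:56 PM UTC.
Add 4 hours 23 minutes leg 2 → 11:19 PM UTC.
Add 3 hours and 57 minutes layover in Cape Morrow → 3:16 AM UTC (Oct 2).
Add 10 hours 45 minutes leg 3 → 2:01 PM UTC.
Add 4 hours 46 minutes layover in Yangon → 6:47 PM UTC.
Add 6 hours 40 minutes leg 4 → 1:27 AM UTC (Oct 3).
Dubai is UTC+4:00, so local arrival = 1:27 AM + 4:00 = 5:27 AM on Oct 3.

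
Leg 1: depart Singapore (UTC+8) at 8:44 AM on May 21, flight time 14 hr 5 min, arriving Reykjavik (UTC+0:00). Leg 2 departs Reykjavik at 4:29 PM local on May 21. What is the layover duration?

Convert departure to UTC: 8:44 AM − 8:00 = 12:44 AM UTC on May 21.
Add 14 hours and 5 minutes flight time → 2:49 PM UTC.
Reykjavik is UTC+0, so local arrival is the same: 2:49 PM on May 21.
Layover = 4:29 PM − 2:49 PM = 1 hour 40 minutes.

1 hour 40 minutes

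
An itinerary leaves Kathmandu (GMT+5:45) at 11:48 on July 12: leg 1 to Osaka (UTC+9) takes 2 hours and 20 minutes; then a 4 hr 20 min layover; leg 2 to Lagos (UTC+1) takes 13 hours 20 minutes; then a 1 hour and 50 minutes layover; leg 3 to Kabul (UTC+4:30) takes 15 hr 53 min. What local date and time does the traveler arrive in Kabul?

00:16 on July 14

Convert departure to UTC: 11:48 − 5:45 = 06:03 UTC on Jul 12.
Add 2 hours 20 minutes leg 1 → 08:23 UTC.
Add 4 hours and 20 minutes layover in Osaka → 12:43 UTC.
Add 13 hours and 20 minutes leg 2 → 02:03 UTC (Jul 13).
Add 1 hour and 50 minutes layover in Lagos → 03:53 UTC.
Add 15 hours 53 minutes leg 3 → 19:46 UTC.
Kabul is UTC+4:30, so local arrival = 19:46 + 4:30 = 00:16 on Jul 14.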